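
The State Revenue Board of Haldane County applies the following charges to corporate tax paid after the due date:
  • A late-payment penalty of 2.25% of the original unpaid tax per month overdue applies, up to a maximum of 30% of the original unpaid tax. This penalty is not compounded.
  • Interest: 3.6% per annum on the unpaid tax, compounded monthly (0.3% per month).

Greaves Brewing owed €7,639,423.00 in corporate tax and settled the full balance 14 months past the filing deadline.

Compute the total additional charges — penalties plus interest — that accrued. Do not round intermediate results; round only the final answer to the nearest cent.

Penalty (uncapped): 14 × 2.25% × €7,639,423.00 = €2,406,418.25…; cap = 30% × €7,639,423.00 = €2,291,826.90 → penalty = €2,291,826.90
Interest: €7,639,423.00 × ((1 + 0.003)^14 − 1) = €7,639,423.00 × 0.0428289… = €327,188.1568…
Penalties + interest = €2,291,826.9000 + €327,188.1568… = €2,619,015.06

€2,619,015.06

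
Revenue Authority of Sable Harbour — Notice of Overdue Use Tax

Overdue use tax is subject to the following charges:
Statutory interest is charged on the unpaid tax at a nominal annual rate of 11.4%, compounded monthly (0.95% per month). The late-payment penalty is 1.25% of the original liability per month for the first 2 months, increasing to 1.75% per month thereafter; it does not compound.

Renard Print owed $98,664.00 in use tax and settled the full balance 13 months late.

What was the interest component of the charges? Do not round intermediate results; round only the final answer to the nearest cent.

Interest: $98,664.00 × ((1 + 0.0095)^13 − 1) = $98,664.00 × 0.1307906… = $12,904.3271…

$12,904.33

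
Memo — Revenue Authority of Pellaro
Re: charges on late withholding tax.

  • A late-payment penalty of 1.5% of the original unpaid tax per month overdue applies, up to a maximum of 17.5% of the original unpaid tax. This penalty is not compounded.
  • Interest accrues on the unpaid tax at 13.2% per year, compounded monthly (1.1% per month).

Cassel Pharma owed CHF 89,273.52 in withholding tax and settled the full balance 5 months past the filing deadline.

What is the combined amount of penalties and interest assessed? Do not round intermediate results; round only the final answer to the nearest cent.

Penalty: 5 × 1.5% × CHF 89,273.52 = CHF 6,695.51… (below the 17.5% cap of CHF 15,622.87…)
Interest: CHF 89,273.52 × ((1 + 0.011)^5 − 1) = CHF 89,273.52 × 0.0562234… = CHF 5,019.2593…
Penalties + interest = CHF 6,695.5140 + CHF 5,019.2593… = CHF 11,714.77

CHF 11,714.77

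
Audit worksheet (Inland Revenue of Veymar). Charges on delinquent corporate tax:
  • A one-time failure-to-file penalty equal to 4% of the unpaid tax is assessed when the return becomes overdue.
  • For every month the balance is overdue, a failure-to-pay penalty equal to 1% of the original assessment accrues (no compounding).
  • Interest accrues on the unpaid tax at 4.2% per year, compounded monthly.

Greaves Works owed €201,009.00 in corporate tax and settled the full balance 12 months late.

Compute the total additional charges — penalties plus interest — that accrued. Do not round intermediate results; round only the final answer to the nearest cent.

Failure-to-file penalty: 4% × €201,009.00 = €8,040.36
Failure-to-pay penalty: 12 × 1% × €201,009.00 = €24,121.08
Interest (4.2%/yr ÷ 12 = 0.35%/month): €201,009.00 × ((1 + 0.0035)^12 − 1) = €8,606.8048…
Penalties + interest = €32,161.4400 + €8,606.8048… = €40,768.24

€40,768.24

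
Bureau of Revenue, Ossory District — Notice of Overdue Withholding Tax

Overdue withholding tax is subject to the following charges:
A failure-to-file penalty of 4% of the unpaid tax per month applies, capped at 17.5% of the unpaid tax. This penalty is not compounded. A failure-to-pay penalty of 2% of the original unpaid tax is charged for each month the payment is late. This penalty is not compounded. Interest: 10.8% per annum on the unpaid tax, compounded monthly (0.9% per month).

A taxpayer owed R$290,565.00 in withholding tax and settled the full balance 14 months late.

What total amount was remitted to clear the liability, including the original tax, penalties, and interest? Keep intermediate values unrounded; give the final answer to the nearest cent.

R$461,604.07

Failure-to-file: 14 × 4% × R$290,565.00 = R$162,716.40, capped at 17.5% × R$290,565.00 = R$50,848.88…
Failure-to-pay penalty: 14 × 2% × R$290,565.00 = R$81,358.20
Interest: R$290,565.00 × ((1 + 0.009)^14 − 1) = R$290,565.00 × 0.1336430… = R$38,831.9909…
Total = R$290,565.00 + R$132,207.0750 + R$38,831.9909… = R$461,604.07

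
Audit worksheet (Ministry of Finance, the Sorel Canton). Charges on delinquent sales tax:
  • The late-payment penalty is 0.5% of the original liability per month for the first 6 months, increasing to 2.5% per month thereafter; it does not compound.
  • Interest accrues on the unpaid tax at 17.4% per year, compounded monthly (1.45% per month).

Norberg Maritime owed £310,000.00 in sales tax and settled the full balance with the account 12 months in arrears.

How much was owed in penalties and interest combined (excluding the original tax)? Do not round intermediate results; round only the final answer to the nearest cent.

Penalty, months 1–6: 6 × 0.5% × £310,000.00 = £9,300.00
Penalty, months 7–12: 6 × 2.5% × £310,000.00 = £46,500.00
Interest: £310,000.00 × ((1 + 0.0145)^12 − 1) = £310,000.00 × 0.1885696… = £58,456.5746…
Penalties + interest = £55,800.0000 + £58,456.5746… = £114,256.57

£114,256.57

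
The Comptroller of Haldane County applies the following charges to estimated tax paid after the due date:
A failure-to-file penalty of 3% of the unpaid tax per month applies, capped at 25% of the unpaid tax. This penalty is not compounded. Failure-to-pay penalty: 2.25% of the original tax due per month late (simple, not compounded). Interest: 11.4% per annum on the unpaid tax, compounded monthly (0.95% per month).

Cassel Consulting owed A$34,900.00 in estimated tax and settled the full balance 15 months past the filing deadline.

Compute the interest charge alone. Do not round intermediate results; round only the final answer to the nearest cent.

A$5,317.98

Interest: A$34,900.00 × ((1 + 0.0095)^15 − 1) = A$34,900.00 × 0.1523777… = A$5,317.9821…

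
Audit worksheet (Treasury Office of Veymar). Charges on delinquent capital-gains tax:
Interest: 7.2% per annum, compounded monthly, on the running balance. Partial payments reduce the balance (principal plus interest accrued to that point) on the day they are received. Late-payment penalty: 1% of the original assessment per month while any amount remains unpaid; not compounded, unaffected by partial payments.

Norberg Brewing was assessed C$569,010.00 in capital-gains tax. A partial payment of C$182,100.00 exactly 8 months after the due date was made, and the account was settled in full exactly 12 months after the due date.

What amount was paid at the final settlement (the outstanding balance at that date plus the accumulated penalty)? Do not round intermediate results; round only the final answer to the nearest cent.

C$493,129.40

Monthly rate = 7.2% ÷ 12 = 0.6%
Balance at month 8: C$569,010.0000 × (1 + 0.006)^8 = C$596,902.9767…
After C$182,100.00 payment: C$596,902.9767… − C$182,100.00 = C$414,802.9767…
Balance at month 12: C$414,802.9767… × (1 + 0.006)^4 = C$424,848.2045…
Penalty: 12 × 1% × C$569,010.00 = C$68,281.20
Final settlement = outstanding balance + penalty = C$424,848.2045… + C$68,281.20 = C$493,129.40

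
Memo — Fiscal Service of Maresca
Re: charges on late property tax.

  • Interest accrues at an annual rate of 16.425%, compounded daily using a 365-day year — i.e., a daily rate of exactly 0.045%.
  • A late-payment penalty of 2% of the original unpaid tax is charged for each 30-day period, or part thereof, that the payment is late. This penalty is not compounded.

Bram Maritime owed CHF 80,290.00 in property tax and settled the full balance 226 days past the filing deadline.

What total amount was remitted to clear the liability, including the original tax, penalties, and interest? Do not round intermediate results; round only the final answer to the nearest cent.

Penalty periods: ⌈226/30⌉ = 8; penalty = 8 × 2% × CHF 80,290.00 = CHF 12,846.40
Interest: CHF 80,290.00 × ((1 + 0.00045)^226 − 1) = CHF 80,290.00 × 0.10702598… = CHF 8,593.1161…
Total = CHF 80,290.00 + CHF 12,846.4000 + CHF 8,593.1161… = CHF 101,729.52

CHF 101,729.52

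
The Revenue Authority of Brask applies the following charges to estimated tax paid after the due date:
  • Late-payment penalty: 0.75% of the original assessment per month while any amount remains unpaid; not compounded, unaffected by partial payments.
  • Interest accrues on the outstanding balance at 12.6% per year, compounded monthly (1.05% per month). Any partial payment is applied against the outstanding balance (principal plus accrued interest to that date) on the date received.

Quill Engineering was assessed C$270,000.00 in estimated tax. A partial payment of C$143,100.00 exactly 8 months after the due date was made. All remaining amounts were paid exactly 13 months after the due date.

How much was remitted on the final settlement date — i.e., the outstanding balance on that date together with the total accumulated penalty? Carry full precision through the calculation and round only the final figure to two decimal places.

Balance at month 8: C$270,000.0000 × (1 + 0.0105)^8 = C$293,531.2250…
After C$143,100.00 payment: C$293,531.2250… − C$143,100.00 = C$150,431.2250…
Balance at month 13: C$150,431.2250… × (1 + 0.0105)^5 = C$158,496.4653…
Penalty: 13 × 0.75% × C$270,000.00 = C$26,325.00
Final settlement = outstanding balance + penalty = C$158,496.4653… + C$26,325.00 = C$184,821.47

C$184,821.47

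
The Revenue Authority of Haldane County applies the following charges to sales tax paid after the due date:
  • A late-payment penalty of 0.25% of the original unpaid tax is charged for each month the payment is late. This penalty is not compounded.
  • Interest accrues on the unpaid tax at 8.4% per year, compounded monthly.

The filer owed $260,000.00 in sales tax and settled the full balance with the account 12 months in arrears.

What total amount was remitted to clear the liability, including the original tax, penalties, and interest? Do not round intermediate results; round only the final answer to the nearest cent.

$290,500.77

Late-payment penalty = 0.25% × $260,000.00 × 12 mo = $7,800.00
Interest (8.4%/yr ÷ 12 = 0.7%/month): $260,000.00 × ((1 + 0.007)^12 − 1) = $22,700.7721…
Total = $260,000.00 + $7,800.0000 + $22,700.7721… = $290,500.77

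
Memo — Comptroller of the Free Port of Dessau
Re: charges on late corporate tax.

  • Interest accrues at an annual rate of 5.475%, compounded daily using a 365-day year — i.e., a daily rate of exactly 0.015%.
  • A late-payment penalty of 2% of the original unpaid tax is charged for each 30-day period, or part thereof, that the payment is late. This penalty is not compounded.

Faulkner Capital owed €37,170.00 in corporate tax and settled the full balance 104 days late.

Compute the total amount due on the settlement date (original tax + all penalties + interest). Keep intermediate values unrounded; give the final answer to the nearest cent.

Penalty periods: ⌈104/30⌉ = 4; penalty = 4 × 2% × €37,170.00 = €2,973.60
Interest: €37,170.00 × ((1 + 0.00015)^104 − 1) = €37,170.00 × 0.01572113… = €584.3543…
Total = €37,170.00 + €2,973.6000 + €584.3543… = €40,727.95

€40,727.95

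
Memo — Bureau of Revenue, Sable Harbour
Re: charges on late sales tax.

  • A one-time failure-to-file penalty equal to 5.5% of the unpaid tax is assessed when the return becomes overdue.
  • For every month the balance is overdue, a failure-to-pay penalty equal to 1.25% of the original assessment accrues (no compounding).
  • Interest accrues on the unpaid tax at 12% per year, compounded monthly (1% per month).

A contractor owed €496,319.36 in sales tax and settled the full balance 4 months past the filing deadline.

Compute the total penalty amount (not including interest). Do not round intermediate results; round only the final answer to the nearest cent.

€52,113.53

Failure-to-file penalty: 5.5% × €496,319.36 = €27,297.56…
Failure-to-pay penalty = 1.25% × €496,319.36 × 4 mo = €24,815.97…
Total penalty = €27,297.56… + €24,815.97… = €52,113.53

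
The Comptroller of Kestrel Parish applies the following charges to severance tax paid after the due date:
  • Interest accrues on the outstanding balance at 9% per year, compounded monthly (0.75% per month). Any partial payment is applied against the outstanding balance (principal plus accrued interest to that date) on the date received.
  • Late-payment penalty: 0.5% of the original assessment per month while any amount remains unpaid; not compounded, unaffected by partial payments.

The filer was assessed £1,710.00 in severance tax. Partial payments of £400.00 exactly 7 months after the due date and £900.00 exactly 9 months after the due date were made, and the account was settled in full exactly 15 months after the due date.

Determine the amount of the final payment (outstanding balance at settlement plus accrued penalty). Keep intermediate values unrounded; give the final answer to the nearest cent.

Balance at month 7: £1,710.0000 × (1 + 0.0075)^7 = £1,801.8204…
After £400.00 payment: £1,801.8204… − £400.00 = £1,401.8204…
Balance at month 9: £1,401.8204… × (1 + 0.0075)^2 = £1,422.9265…
After £900.00 payment: £1,422.9265… − £900.00 = £522.9265…
Balance at month 15: £522.9265… × (1 + 0.0075)^6 = £546.9039…
Penalty: 15 × 0.5% × £1,710.00 = £128.25
Final settlement = outstanding balance + penalty = £546.9039… + £128.25 = £675.15

£675.15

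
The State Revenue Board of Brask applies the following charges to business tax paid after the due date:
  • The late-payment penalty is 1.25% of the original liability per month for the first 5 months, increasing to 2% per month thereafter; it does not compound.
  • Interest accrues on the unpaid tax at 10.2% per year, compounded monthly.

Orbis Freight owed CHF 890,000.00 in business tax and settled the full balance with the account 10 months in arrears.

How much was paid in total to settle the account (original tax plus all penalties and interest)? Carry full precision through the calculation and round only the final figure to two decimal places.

CHF 1,113,235.19

Penalty, months 1–5: 5 × 1.25% × CHF 890,000.00 = CHF 55,625.00
Penalty, months 6–10: 5 × 2% × CHF 890,000.00 = CHF 89,000.00
Interest (10.2%/yr ÷ 12 = 0.85%/month): CHF 890,000.00 × ((1 + 0.0085)^10 − 1) = CHF 78,610.1867…
Total = CHF 890,000.00 + CHF 144,625.0000 + CHF 78,610.1867… = CHF 1,113,235.19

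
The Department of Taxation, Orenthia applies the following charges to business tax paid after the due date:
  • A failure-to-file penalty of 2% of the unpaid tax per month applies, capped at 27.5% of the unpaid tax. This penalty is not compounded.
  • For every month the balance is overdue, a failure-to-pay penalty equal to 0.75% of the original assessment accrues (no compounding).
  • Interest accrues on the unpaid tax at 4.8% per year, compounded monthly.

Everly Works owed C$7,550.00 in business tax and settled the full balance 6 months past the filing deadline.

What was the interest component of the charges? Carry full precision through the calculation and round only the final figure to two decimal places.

C$183.02

Interest (4.8%/yr ÷ 12 = 0.4%/month): C$7,550.00 × ((1 + 0.004)^6 − 1) = C$183.0217…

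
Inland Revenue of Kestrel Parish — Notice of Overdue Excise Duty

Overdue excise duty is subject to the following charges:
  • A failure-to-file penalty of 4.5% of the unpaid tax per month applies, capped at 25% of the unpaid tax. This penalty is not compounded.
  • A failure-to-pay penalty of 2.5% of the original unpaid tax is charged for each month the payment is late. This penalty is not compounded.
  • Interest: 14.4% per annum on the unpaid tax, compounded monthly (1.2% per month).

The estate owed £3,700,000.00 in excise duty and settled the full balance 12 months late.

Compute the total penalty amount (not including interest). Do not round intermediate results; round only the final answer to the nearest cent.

£2,035,000.00

Failure-to-file: 12 × 4.5% × £3,700,000.00 = £1,998,000.00, capped at 25% × £3,700,000.00 = £925,000.00
Failure-to-pay penalty = 2.5% × £3,700,000.00 × 12 mo = £1,110,000.00
Total penalty = £925,000.00 + £1,110,000.00 = £2,035,000.00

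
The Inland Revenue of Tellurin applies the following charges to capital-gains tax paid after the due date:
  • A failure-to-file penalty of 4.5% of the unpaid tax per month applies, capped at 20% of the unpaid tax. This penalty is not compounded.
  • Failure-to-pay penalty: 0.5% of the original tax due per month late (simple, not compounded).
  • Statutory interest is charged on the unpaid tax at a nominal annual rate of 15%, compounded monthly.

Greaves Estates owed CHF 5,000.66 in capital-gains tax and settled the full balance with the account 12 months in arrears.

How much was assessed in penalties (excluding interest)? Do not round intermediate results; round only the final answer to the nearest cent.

CHF 1,300.17

Failure-to-file: 12 × 4.5% × CHF 5,000.66 = CHF 2,700.36…, capped at 20% × CHF 5,000.66 = CHF 1,000.13…
Failure-to-pay penalty = 0.5% × CHF 5,000.66 × 12 mo = CHF 300.04…
Total penalty = CHF 1,000.13… + CHF 300.04… = CHF 1,300.17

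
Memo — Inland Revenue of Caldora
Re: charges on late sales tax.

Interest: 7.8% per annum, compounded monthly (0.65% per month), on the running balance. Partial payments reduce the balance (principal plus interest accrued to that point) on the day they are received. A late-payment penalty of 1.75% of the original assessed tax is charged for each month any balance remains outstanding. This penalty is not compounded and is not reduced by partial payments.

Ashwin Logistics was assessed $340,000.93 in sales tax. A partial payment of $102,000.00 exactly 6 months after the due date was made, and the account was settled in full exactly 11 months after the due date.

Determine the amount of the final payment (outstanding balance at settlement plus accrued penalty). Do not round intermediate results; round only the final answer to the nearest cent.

$325,208.49

Balance at month 6: $340,000.9300 × (1 + 0.0065)^6 = $353,478.3184…
After $102,000.00 payment: $353,478.3184… − $102,000.00 = $251,478.3184…
Balance at month 11: $251,478.3184… × (1 + 0.0065)^5 = $259,758.3063…
Penalty: 11 × 1.75% × $340,000.93 = $65,450.18…
Final settlement = outstanding balance + penalty = $259,758.3063… + $65,450.18… = $325,208.49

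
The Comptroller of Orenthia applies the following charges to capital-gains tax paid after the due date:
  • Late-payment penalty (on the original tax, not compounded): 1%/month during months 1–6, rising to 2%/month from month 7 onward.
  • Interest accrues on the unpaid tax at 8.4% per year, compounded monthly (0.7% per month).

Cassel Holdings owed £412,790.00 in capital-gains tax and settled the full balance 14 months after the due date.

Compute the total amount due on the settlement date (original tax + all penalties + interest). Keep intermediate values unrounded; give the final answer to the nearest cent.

£545,950.39

Penalty, months 1–6: 6 × 1% × £412,790.00 = £24,767.40
Penalty, months 7–14: 8 × 2% × £412,790.00 = £66,046.40
Interest: £412,790.00 × ((1 + 0.007)^14 − 1) = £412,790.00 × 0.1025863… = £42,346.5944…
Total = £412,790.00 + £90,813.8000 + £42,346.5944… = £545,950.39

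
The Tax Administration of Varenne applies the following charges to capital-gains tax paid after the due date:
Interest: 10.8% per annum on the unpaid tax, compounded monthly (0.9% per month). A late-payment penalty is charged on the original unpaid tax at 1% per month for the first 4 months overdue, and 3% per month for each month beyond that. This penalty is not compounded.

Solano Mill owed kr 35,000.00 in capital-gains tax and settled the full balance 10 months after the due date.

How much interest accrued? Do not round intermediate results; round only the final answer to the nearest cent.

kr 3,280.69

Interest: kr 35,000.00 × ((1 + 0.009)^10 − 1) = kr 35,000.00 × 0.0937339… = kr 3,280.6855…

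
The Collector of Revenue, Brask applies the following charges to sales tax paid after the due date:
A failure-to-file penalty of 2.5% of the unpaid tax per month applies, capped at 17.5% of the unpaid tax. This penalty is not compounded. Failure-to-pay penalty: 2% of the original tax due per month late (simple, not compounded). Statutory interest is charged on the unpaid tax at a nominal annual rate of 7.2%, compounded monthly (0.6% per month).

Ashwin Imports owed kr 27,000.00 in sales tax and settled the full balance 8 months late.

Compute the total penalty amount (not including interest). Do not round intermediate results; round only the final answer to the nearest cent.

kr 9,045.00

Failure-to-file: 8 × 2.5% × kr 27,000.00 = kr 5,400.00, capped at 17.5% × kr 27,000.00 = kr 4,725.00
Failure-to-pay penalty: 8 × 2% × kr 27,000.00 = kr 4,320.00
Total penalty = kr 4,725.00 + kr 4,320.00 = kr 9,045.00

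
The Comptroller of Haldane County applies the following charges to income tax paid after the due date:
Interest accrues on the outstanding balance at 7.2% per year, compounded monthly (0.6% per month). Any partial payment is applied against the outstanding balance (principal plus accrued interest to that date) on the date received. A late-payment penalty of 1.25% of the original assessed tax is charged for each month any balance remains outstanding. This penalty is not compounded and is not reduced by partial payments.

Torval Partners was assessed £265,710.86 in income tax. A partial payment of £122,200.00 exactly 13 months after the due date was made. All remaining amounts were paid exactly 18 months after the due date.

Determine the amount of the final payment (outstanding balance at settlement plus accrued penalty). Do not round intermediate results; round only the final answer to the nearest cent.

Balance at month 13: £265,710.8600 × (1 + 0.006)^13 = £287,199.0866…
After £122,200.00 payment: £287,199.0866… − £122,200.00 = £164,999.0866…
Balance at month 18: £164,999.0866… × (1 + 0.006)^5 = £170,008.8164…
Penalty: 18 × 1.25% × £265,710.86 = £59,784.94…
Final settlement = outstanding balance + penalty = £170,008.8164… + £59,784.94… = £229,793.76

£229,793.76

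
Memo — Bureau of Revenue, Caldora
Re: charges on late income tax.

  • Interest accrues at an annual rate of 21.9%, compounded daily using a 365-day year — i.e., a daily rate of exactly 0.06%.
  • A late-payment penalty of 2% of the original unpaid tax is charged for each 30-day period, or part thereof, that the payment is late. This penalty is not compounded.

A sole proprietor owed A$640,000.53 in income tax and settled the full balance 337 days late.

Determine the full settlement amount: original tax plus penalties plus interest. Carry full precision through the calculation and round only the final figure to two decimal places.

A$936,972.67

Penalty periods: ⌈337/30⌉ = 12; penalty = 12 × 2% × A$640,000.53 = A$153,600.13…
Interest: A$640,000.53 × ((1 + 0.0006)^337 − 1) = A$640,000.53 × 0.22401858… = A$143,372.0104…
Total = A$640,000.53 + A$153,600.1272 + A$143,372.0104… = A$936,972.67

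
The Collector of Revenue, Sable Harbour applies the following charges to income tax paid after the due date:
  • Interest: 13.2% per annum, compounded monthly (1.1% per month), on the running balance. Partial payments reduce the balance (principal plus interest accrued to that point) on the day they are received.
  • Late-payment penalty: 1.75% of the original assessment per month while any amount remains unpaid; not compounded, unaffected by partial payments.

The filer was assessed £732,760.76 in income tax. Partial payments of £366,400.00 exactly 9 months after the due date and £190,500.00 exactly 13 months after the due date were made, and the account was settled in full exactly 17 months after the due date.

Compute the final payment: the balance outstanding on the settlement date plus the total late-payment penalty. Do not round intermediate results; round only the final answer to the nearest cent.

£501,597.57

Balance at month 9: £732,760.7600 × (1 + 0.011)^9 = £808,579.2734…
After £366,400.00 payment: £808,579.2734… − £366,400.00 = £442,179.2734…
Balance at month 13: £442,179.2734… × (1 + 0.011)^4 = £461,958.5443…
After £190,500.00 payment: £461,958.5443… − £190,500.00 = £271,458.5443…
Balance at month 17: £271,458.5443… × (1 + 0.011)^4 = £283,601.2483…
Penalty: 17 × 1.75% × £732,760.76 = £217,996.33…
Final settlement = outstanding balance + penalty = £283,601.2483… + £217,996.33… = £501,597.57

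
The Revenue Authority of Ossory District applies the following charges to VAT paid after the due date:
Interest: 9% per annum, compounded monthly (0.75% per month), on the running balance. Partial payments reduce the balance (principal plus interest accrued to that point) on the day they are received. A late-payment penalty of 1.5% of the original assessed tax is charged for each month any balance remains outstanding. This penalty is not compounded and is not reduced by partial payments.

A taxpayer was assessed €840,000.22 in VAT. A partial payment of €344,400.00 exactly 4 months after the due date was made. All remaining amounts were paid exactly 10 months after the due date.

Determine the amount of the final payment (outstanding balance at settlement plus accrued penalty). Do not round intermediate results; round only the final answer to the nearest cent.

Balance at month 4: €840,000.2200 × (1 + 0.0075)^4 = €865,485.1468…
After €344,400.00 payment: €865,485.1468… − €344,400.00 = €521,085.1468…
Balance at month 10: €521,085.1468… × (1 + 0.0075)^6 = €544,978.0655…
Penalty: 10 × 1.5% × €840,000.22 = €126,000.03…
Final settlement = outstanding balance + penalty = €544,978.0655… + €126,000.03… = €670,978.10

€670,978.10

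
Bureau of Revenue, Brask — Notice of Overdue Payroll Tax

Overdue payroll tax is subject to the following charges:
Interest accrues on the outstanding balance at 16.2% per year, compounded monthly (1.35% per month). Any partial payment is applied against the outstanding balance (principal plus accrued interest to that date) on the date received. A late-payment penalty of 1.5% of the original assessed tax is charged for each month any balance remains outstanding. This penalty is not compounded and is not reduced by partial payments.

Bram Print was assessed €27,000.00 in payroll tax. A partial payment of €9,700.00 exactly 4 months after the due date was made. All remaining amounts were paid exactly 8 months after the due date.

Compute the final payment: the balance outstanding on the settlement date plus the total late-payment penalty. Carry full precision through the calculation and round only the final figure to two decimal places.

Balance at month 4: €27,000.0000 × (1 + 0.0135)^4 = €28,487.7911…
After €9,700.00 payment: €28,487.7911… − €9,700.00 = €18,787.7911…
Balance at month 8: €18,787.7911… × (1 + 0.0135)^4 = €19,823.0618…
Penalty: 8 × 1.5% × €27,000.00 = €3,240.00
Final settlement = outstanding balance + penalty = €19,823.0618… + €3,240.00 = €23,063.06

€23,063.06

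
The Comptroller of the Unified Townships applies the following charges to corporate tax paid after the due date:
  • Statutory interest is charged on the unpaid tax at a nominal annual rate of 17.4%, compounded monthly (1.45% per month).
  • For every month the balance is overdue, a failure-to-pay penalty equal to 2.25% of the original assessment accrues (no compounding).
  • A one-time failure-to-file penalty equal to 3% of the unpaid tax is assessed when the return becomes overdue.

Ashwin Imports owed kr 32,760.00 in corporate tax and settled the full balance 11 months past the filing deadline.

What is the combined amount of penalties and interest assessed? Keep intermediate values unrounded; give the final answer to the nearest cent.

Failure-to-file penalty: 3% × kr 32,760.00 = kr 982.80
Failure-to-pay penalty = 2.25% × kr 32,760.00 × 11 mo = kr 8,108.10
Interest: kr 32,760.00 × ((1 + 0.0145)^11 − 1) = kr 32,760.00 × 0.1715817… = kr 5,621.0152…
Penalties + interest = kr 9,090.9000 + kr 5,621.0152… = kr 14,711.92

kr 14,711.92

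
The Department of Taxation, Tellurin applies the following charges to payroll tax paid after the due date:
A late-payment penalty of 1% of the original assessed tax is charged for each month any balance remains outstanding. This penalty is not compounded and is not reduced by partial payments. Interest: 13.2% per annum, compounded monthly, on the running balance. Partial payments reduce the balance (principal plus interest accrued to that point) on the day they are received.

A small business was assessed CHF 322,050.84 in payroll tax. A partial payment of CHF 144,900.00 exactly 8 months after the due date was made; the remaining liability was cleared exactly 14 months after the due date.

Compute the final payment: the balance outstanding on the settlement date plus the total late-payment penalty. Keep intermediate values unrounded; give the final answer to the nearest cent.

CHF 265,710.46

Monthly rate = 13.2% ÷ 12 = 1.1%
Balance at month 8: CHF 322,050.8400 × (1 + 0.011)^8 = CHF 351,506.7595…
After CHF 144,900.00 payment: CHF 351,506.7595… − CHF 144,900.00 = CHF 206,606.7595…
Balance at month 14: CHF 206,606.7595… × (1 + 0.011)^6 = CHF 220,623.3424…
Penalty: 14 × 1% × CHF 322,050.84 = CHF 45,087.12…
Final settlement = outstanding balance + penalty = CHF 220,623.3424… + CHF 45,087.12… = CHF 265,710.46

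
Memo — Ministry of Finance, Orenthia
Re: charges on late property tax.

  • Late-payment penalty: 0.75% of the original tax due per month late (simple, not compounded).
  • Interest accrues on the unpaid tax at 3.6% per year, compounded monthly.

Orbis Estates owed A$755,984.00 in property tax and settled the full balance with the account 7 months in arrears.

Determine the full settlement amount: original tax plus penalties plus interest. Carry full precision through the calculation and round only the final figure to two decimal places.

A$811,692.42

Late-payment penalty = 0.75% × A$755,984.00 × 7 mo = A$39,689.16
Interest (3.6%/yr ÷ 12 = 0.3%/month): A$755,984.00 × ((1 + 0.003)^7 − 1) = A$16,019.2615…
Total = A$755,984.00 + A$39,689.1600 + A$16,019.2615… = A$811,692.42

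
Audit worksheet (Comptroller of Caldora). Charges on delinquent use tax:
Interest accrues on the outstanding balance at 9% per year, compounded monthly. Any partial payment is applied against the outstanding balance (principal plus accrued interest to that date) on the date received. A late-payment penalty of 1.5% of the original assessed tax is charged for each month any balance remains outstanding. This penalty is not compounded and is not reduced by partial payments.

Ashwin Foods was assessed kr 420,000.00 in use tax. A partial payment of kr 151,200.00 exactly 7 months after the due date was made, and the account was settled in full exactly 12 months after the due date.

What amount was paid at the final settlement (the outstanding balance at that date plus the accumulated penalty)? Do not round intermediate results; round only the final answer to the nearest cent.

kr 378,043.21

Monthly rate = 9% ÷ 12 = 0.75%
Balance at month 7: kr 420,000.0000 × (1 + 0.0075)^7 = kr 442,552.3733…
After kr 151,200.00 payment: kr 442,552.3733… − kr 151,200.00 = kr 291,352.3733…
Balance at month 12: kr 291,352.3733… × (1 + 0.0075)^5 = kr 302,443.2068…
Penalty: 12 × 1.5% × kr 420,000.00 = kr 75,600.00
Final settlement = outstanding balance + penalty = kr 302,443.2068… + kr 75,600.00 = kr 378,043.21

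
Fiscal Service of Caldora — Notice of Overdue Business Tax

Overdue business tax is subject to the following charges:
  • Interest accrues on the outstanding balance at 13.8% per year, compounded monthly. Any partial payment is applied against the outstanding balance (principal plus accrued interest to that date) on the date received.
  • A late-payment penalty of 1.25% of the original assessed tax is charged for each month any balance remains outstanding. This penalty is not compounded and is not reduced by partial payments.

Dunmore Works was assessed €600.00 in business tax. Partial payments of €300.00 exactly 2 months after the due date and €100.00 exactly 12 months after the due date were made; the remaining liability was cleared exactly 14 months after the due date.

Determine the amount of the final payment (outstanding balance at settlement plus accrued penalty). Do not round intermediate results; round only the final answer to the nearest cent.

Monthly rate = 13.8% ÷ 12 = 1.15%
Balance at month 2: €600.0000 × (1 + 0.0115)^2 = €613.8794…
After €300.00 payment: €613.8794… − €300.00 = €313.8794…
Balance at month 12: €313.8794… × (1 + 0.0115)^10 = €351.9019…
After €100.00 payment: €351.9019… − €100.00 = €251.9019…
Balance at month 14: €251.9019… × (1 + 0.0115)^2 = €257.7290…
Penalty: 14 × 1.25% × €600.00 = €105.00
Final settlement = outstanding balance + penalty = €257.7290… + €105.00 = €362.73

€362.73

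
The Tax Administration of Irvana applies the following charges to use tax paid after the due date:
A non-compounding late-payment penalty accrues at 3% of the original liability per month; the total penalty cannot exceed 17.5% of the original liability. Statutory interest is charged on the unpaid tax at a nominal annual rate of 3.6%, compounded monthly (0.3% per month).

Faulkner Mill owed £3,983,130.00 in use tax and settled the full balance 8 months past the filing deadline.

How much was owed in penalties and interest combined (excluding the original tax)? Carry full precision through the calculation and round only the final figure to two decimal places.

Penalty (uncapped): 8 × 3% × £3,983,130.00 = £955,951.20; cap = 17.5% × £3,983,130.00 = £697,047.75 → penalty = £697,047.75
Interest: £3,983,130.00 × ((1 + 0.003)^8 − 1) = £3,983,130.00 × 0.0242535… = £96,604.9139…
Penalties + interest = £697,047.7500 + £96,604.9139… = £793,652.66

£793,652.66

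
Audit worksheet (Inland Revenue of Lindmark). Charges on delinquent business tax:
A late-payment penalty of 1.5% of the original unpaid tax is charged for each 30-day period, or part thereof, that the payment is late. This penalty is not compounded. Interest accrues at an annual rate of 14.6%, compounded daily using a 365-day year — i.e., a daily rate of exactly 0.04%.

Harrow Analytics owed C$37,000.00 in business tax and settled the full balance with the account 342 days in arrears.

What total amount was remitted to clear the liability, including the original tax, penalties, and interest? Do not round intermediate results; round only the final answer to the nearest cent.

Penalty periods: ⌈342/30⌉ = 12; penalty = 12 × 1.5% × C$37,000.00 = C$6,660.00
Interest: C$37,000.00 × ((1 + 0.0004)^342 − 1) = C$37,000.00 × 0.14656744… = C$5,422.9954…
Total = C$37,000.00 + C$6,660.0000 + C$5,422.9954… = C$49,083.00

C$49,083.00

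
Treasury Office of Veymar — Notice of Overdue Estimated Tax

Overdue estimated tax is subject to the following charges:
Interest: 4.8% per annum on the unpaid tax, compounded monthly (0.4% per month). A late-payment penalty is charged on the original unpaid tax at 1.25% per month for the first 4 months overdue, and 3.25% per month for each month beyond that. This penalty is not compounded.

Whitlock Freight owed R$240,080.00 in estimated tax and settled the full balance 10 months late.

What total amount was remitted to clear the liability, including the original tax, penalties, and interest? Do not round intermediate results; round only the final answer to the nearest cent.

R$308,677.51

Penalty, months 1–4: 4 × 1.25% × R$240,080.00 = R$12,004.00
Penalty, months 5–10: 6 × 3.25% × R$240,080.00 = R$46,815.60
Interest: R$240,080.00 × ((1 + 0.004)^10 − 1) = R$240,080.00 × 0.0407277… = R$9,777.9144…
Total = R$240,080.00 + R$58,819.6000 + R$9,777.9144… = R$308,677.51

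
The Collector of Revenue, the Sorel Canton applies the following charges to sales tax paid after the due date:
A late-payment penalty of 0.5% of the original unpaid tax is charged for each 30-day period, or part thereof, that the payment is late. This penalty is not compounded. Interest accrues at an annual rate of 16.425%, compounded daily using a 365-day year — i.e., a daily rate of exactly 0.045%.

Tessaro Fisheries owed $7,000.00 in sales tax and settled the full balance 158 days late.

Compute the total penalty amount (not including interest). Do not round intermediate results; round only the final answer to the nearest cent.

$210.00

Penalty periods: ⌈158/30⌉ = 6; penalty = 6 × 0.5% × $7,000.00 = $210.00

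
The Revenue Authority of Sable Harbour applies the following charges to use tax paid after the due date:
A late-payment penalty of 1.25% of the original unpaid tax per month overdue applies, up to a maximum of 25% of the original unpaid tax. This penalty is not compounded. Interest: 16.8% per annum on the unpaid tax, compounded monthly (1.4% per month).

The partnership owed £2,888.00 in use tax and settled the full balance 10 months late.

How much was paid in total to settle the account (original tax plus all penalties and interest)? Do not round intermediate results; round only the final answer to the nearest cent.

Penalty: 10 × 1.25% × £2,888.00 = £361.00 (below the 25% cap of £722.00)
Interest: £2,888.00 × ((1 + 0.014)^10 − 1) = £2,888.00 × 0.1491575… = £430.7668…
Total = £2,888.00 + £361.0000 + £430.7668… = £3,679.77

£3,679.77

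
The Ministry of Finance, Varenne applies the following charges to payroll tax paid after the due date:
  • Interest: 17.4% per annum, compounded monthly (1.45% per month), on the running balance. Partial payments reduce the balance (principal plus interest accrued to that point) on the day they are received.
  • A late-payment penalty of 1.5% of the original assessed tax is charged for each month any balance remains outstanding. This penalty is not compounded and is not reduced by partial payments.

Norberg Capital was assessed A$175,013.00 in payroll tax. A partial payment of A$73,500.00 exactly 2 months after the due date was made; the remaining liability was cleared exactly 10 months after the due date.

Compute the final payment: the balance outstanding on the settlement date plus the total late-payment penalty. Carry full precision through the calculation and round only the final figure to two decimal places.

A$145,891.88

Balance at month 2: A$175,013.0000 × (1 + 0.0145)^2 = A$180,125.1735…
After A$73,500.00 payment: A$180,125.1735… − A$73,500.00 = A$106,625.1735…
Balance at month 10: A$106,625.1735… × (1 + 0.0145)^8 = A$119,639.9332…
Penalty: 10 × 1.5% × A$175,013.00 = A$26,251.95
Final settlement = outstanding balance + penalty = A$119,639.9332… + A$26,251.95 = A$145,891.88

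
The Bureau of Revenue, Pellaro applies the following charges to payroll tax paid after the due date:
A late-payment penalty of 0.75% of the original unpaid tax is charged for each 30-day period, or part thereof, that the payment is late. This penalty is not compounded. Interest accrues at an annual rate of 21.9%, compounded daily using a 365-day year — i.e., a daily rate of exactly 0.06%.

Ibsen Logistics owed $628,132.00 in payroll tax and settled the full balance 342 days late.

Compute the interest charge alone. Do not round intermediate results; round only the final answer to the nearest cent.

$143,022.54

Interest: $628,132.00 × ((1 + 0.0006)^342 − 1) = $628,132.00 × 0.22769505… = $143,022.5443…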